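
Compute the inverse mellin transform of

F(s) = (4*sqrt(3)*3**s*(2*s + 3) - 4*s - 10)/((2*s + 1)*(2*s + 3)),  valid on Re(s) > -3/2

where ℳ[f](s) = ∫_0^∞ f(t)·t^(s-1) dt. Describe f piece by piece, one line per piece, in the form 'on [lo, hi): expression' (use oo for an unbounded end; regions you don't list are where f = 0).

on [0, 1): t**(3/2)
on [1, 3): 2*sqrt(t)

integrate the 2 segments split at 1, then add the results
segment 0 to 1 holds t**(3/2); add its integral
over [1, 3), the kernel integral of 2*sqrt(t) enters the sum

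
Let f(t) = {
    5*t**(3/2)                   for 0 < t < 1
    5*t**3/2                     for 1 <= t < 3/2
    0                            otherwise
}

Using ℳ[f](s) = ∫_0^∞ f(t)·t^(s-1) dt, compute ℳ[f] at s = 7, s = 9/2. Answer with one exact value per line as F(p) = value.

F(7) = 1027385/69632
F(9/2) = 1/2 + 729*sqrt(6)/256

cuts at 1: linearity sums the 2 kernel integrals
over [0, 1), the kernel integral of 5*t**(3/2) enters the sum
on [1, 3/2): add ∫ 5*t**3/2·t^(s-1) dt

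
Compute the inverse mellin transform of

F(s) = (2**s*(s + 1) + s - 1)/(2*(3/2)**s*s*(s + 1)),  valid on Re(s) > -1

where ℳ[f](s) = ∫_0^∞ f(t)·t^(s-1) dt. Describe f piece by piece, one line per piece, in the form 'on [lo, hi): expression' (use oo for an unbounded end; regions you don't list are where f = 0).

back out the common scale on t: t on [0, 1); 1/2 on [1, 2)
decompose at 2/3; ℳ[f](s) sums the 2 pieces' integrals
piece [0, 2/3): integrate 3*t/2 against the kernel
∫ over [2/3, 4/3) of 1/2·t^(s-1) joins the sum

on [0, 2/3): 3*t/2
on [2/3, 4/3): 1/2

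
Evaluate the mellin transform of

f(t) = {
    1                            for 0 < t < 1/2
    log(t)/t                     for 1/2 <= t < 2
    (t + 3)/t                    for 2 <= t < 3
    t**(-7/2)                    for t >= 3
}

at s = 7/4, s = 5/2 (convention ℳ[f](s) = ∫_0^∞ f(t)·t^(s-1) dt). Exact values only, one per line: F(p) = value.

reversing the shared t-power: t on [0, 1/2); log(t) on [1/2, 2); t + 3 on [2, 3); …
integrate the 4 segments split at 1/2, 2, 3, then add the results
on [0, 1/2): add ∫ 1·t^(s-1) dt
for t in [1/2, 2): the term is ∫ log(t)/t·t^(s-1)
∫ (t + 3)/t·t^(s-1) over [2, 3)
∫ over [3, ∞) of t**(-7/2)·t^(s-1) joins the sum

F(7/4) = 2**(1/4)*(-436*sqrt(2) + 2*2**(3/4)*3**(1/4) + 65 + log(2**(42 + 84*sqrt(2))) + 180*6**(3/4))/63
F(5/2) = sqrt(2)*(-1139 + 30*sqrt(2) + 270*log(2) + 864*sqrt(6))/180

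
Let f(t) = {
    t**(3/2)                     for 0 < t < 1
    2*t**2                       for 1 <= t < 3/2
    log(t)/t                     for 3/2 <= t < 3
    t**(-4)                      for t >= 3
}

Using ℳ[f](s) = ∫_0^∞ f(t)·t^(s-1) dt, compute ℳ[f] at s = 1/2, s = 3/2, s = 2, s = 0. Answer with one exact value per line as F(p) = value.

F(1/2) = -754*sqrt(3)/567 - 2*sqrt(3)*log(3)/3 - 2*sqrt(6)*log(2)/3 - 3/10 + 2*sqrt(6)*log(3)/3 + 67*sqrt(6)/30
F(3/2) = -538*sqrt(3)/135 - 5/21 + log(2**(sqrt(6))*3**(-sqrt(6) + 2*sqrt(3))) + 83*sqrt(6)/28
F(2) = 1759/2016 + 3*log(2)/2 + 3*log(3)/2
F(0) = log(6**(1/3)/2) + 365/162

integrate the 4 segments split at 1, 3/2, 3, then add the results
on [0, 1) integrate f = t**(3/2) against the kernel
on [1, 3/2) integrate f = 2*t**2 against the kernel
∫ over [3/2, 3) of log(t)/t·t^(s-1) joins the sum
segment [3, ∞) carries t**(-4); integrate it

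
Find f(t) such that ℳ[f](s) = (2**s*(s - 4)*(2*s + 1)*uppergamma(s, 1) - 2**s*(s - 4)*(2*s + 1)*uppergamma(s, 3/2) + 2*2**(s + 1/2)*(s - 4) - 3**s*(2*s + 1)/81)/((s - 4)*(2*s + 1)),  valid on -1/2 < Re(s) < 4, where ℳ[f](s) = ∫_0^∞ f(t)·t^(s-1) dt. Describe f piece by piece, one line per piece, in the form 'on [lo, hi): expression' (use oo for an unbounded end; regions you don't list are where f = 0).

cuts at 2, 3: linearity sums the 3 kernel integrals
[0, 2) adds the kernel integral of sqrt(t)
on [2, 3) integrate f = exp(-t/2) against the kernel
segment [3, ∞) carries t**(-4); integrate it

on [0, 2): sqrt(t)
on [2, 3): exp(-t/2)
on [3, oo): t**(-4)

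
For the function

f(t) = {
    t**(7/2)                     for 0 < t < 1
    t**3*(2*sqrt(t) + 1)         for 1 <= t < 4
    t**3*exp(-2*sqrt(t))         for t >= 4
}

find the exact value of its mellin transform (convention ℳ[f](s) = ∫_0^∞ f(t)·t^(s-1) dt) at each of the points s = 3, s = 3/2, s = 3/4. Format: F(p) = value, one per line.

F(3) = 83277/26 + 8505425*exp(-4)/8
F(3/2) = 16831*exp(-4)/2 + 23533/45
F(3/4) = (sqrt(2)*(34459425*sqrt(pi)*exp(4)*erfc(2) + 3064968420)/4177920 + (-2097152 + 645922816*sqrt(2))*exp(4)/4177920)*exp(-4)

invert the shared t-power to get t**(5/2) on [0, 1); t**2*(2*sqrt(t) + 1) on [1, 4); t**2*exp(-2*sqrt(t)) on [4, ∞)
the shared t-power comes off first: sqrt(t) on [0, 1); 2*sqrt(t) + 1 on [1, 4); exp(-2*sqrt(t)) on [4, ∞)
undo the power substitution: t on [0, 1); 2*t + 1 on [1, 2); exp(-2*t) on [2, ∞)
decompose at 1, 4; ℳ[f](s) sums the 3 pieces' integrals
on [0, 1): add ∫ t**(7/2)·t^(s-1) dt
∫ over [1, 4) of t**3*(2*sqrt(t) + 1)·t^(s-1) joins the sum
between 4 and ∞ the integrand is t**3*exp(-2*sqrt(t))·t^(s-1)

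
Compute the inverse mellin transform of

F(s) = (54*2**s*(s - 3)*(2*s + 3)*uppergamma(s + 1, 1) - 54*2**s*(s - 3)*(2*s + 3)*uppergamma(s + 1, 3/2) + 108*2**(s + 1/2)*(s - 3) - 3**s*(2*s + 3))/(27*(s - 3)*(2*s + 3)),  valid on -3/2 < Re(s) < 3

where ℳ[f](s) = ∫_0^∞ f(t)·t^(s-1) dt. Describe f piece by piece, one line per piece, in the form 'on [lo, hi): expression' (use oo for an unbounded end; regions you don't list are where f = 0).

strip the shared t-power: sqrt(t) on [0, 2); exp(-t/2) on [2, 3); t**(-4) on [3, ∞)
f breaks at 2, 3 into 3 integrals to sum
for t in [0, 2): the term is ∫ t**(3/2)·t^(s-1)
segment [2, 3) carries t*exp(-t/2); integrate it
segment 3 to ∞ holds t**(-3); add its integral

on [0, 2): t**(3/2)
on [2, 3): t*exp(-t/2)
on [3, oo): t**(-3)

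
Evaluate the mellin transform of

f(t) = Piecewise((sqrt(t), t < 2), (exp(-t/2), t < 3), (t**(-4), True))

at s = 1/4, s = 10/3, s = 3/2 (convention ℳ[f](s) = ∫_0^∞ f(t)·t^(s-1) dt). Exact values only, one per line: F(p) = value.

split f at 2, 3: ℳ[f](s) collects 3 kernel integrals
on [0, 2): add ∫ sqrt(t)·t^(s-1) dt
[2, 3) adds the kernel integral of exp(-t/2)
on [3, ∞): add ∫ t**(-4)·t^(s-1) dt

F(1/4) = -2**(1/4)*uppergamma(1/4, 3/2) + 4*3**(1/4)/1215 + 2**(1/4)*uppergamma(1/4, 1) + 4*2**(3/4)/3
F(10/3) = -8*2**(1/3)*uppergamma(10/3, 3/2) + 3**(1/3)/2 + 48*2**(5/6)/23 + 8*2**(1/3)*uppergamma(10/3, 1)
F(3/2) = -2*sqrt(3)*exp(-3/2) - sqrt(2)*sqrt(pi)*erfc(sqrt(6)/2) + 2*sqrt(3)/135 + sqrt(2)*sqrt(pi)*erfc(1) + 2*sqrt(2)*exp(-1) + 2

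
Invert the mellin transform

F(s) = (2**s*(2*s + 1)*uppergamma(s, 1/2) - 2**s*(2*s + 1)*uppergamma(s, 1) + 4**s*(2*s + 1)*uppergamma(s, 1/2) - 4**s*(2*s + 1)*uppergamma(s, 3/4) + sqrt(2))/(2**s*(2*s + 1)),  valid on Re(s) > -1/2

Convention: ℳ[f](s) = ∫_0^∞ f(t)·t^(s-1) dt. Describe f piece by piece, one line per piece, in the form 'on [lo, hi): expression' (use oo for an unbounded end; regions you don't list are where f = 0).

f breaks at 1/2, 1 into 3 integrals to sum
[0, 1/2) adds the kernel integral of sqrt(t)
∫ exp(-t)·t^(s-1) over [1/2, 1)
segment [1, 3/2) carries exp(-t/2); integrate it

on [0, 1/2): sqrt(t)
on [1/2, 1): exp(-t)
on [1, 3/2): exp(-t/2)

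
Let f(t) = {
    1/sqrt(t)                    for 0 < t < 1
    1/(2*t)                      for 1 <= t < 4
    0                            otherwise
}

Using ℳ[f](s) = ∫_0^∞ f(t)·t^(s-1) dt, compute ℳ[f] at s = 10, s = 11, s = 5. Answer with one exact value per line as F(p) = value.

F(10) = 553417/38
F(11) = 4404023/84
F(5) = 2311/72

undo the shared t-power: sqrt(t) on [0, 1); 1/2 on [1, 4)
peel off the power substitution: t on [0, 1); 1/2 on [1, 2)
breakpoints 1: one integral from each of the 2 segments
segment [0, 1) carries 1/sqrt(t); integrate it
∫ 1/(2*t)·t^(s-1) over [1, 4)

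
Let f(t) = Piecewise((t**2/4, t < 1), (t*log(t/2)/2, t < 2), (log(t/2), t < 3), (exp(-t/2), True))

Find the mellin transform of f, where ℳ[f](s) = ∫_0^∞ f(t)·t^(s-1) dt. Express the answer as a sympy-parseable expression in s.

(4*2**s*s**2*(s + 2)*(s**2 + 2*s + 1)*uppergamma(s, 3/2) - 4*2**s*s**2*(s + 2) + 4*2**s*(s + 2)*(s**2 + 2*s + 1) + 3**s*s*(s + 2)*(-4*log(2) + 4*log(3))*(s**2 + 2*s + 1) - 4*3**s*(s + 2)*(s**2 + 2*s + 1) + s**3*(s + 2)*log(4) + s**2*(s + 2)*log(4) + 2*s**2*(s + 2) + s**2*(s**2 + 2*s + 1))/(4*s**2*(s + 2)*(s**2 + 2*s + 1))
  Re(s) > -2

reversing the common scale on t: t**2 on [0, 1/2); t*log(t) on [1/2, 1); log(t) on [1, 3/2); …
decompose at 1, 2, 3; ℳ[f](s) sums the 4 pieces' integrals
∫ t**2/4·t^(s-1) over [0, 1)
piece [1, 2): integrate t*log(t/2)/2 against the kernel
on [2, 3): add ∫ log(t/2)·t^(s-1) dt
on [3, ∞): add ∫ exp(-t/2)·t^(s-1) dt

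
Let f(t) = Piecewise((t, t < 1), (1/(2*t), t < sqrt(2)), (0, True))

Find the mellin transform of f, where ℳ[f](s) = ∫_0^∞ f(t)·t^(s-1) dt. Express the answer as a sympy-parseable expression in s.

(2**(s/2 + 1/2)*(s + 1) + 2*s - 6)/(4*(s - 1)*(s + 1))
  Re(s) > -1

invert the shared t-power to get t**2 on [0, 1); 1/2 on [1, sqrt(2))
strip the power substitution: t on [0, 1); 1/2 on [1, 2)
linearity at 1 turns ℳ[f](s) into 2 summed integrals
segment [0, 1) carries t; integrate it
segment 1 to sqrt(2) holds 1/(2*t); add its integral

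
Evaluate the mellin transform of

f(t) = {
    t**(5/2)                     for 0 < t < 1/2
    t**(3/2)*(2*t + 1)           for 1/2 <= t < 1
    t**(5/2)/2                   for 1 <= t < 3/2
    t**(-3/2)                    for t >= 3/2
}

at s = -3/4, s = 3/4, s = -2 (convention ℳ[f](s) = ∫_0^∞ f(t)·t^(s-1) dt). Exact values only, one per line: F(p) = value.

back out the shared t-power: t**2 on [0, 1/2); t*(2*t + 1) on [1/2, 1); t**2/2 on [1, 3/2); …
peel off the shared t-power: t on [0, 1/2); 2*t + 1 on [1/2, 1); t/2 on [1, 3/2); …
along the cuts 1/2, 1, 3/2, ℳ[f](s) splits into 4 integrals
the [0, 1/2) slice contributes ∫ t**(5/2)·t^(s-1) dt
segment 1/2 to 1 holds t**(3/2)*(2*t + 1); add its integral
segment 1 to 3/2 holds t**(5/2)/2; add its integral
piece [3/2, ∞): integrate t**(-3/2) against the kernel

F(-3/4) = 2**(1/4)*(-2754 + 953*3**(3/4) + 3726*2**(3/4))/3402
F(3/4) = 2**(3/4)*(-70 + 424*2**(1/4) + 659*3**(1/4))/936
F(-2) = 1 + 599*sqrt(6)/1134 + sqrt(2)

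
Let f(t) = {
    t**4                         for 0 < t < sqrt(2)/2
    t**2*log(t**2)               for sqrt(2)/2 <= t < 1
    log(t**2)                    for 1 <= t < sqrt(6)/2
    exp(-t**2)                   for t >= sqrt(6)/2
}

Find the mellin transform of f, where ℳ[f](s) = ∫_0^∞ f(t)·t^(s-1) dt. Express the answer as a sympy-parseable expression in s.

reversing the power substitution: t**2 on [0, 1/2); t*log(t) on [1/2, 1); log(t) on [1, 3/2); …
linearity at sqrt(2)/2, 1, sqrt(6)/2 turns ℳ[f](s) into 4 summed integrals
∫ over [0, sqrt(2)/2) of t**4·t^(s-1) joins the sum
segment [sqrt(2)/2, 1) carries t**2*log(t**2); integrate it
on [1, sqrt(6)/2): add ∫ log(t**2)·t^(s-1) dt
∫ over [sqrt(6)/2, ∞) of exp(-t**2)·t^(s-1) joins the sum

(sqrt(2)/2)**s*(2*2**(s/2)*s**2*(s + 4)*(s**2 + 4*s + 4)*uppergamma(s/2, 3/2) - 8*2**(s/2)*s**2*(s + 4) + 8*2**(s/2)*(s + 4)*(s**2 + 4*s + 4) + 3**(s/2)*s*(s + 4)*(-4*log(2) + 4*log(3))*(s**2 + 4*s + 4) - 8*3**(s/2)*(s + 4)*(s**2 + 4*s + 4) + s**3*(s + 4)*log(4) + 4*s**2*(s + 4)*log(2) + 4*s**2*(s + 4) + s**2*(s**2 + 4*s + 4))/(4*s**2*(s + 4)*(s**2 + 4*s + 4))
  Re(s) > -4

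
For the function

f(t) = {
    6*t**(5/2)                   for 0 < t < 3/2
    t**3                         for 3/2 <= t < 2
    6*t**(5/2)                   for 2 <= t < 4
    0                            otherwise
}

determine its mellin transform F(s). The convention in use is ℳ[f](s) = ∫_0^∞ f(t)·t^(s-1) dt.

cuts at 3/2, 2: linearity sums the 3 kernel integrals
[0, 3/2) adds the kernel integral of 6*t**(5/2)
piece [3/2, 2): integrate t**3 against the kernel
between 2 and 4 the integrand is 6*t**(5/2)·t^(s-1)

(-12*2**(s + 5/2)*(s + 3) + 2**(s + 3)*(2*s + 5) + 12*(3/2)**(s + 5/2)*(s + 3) - (3/2)**(s + 3)*(2*s + 5) + 12*4**(s + 5/2)*(s + 3))/((s + 3)*(2*s + 5))
  Re(s) > -5/2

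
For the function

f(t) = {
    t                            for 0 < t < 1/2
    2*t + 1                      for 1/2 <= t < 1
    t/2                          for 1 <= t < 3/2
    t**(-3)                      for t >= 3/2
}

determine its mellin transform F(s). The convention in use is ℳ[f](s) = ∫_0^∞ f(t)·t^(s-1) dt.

split f at 1/2, 1, 3/2: ℳ[f](s) collects 4 kernel integrals
[0, 1/2) adds the kernel integral of t
over [1/2, 1), the kernel integral of (2*t + 1) enters the sum
on [1, 3/2): add ∫ t/2·t^(s-1) dt
over [3/2, ∞), the kernel integral of t**(-3) enters the sum

(270*2**s*s**2 - 702*2**s*s - 324*2**s + 49*3**s*s**2 - 275*3**s*s - 162*s**2 + 378*s + 324)/(108*2**s*s*(s**2 - 2*s - 3))
  -1 < Re(s) < 3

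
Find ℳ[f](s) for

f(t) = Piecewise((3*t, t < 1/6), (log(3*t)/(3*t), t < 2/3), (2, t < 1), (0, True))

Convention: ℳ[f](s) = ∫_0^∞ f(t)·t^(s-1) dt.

(-4*2**(2*s)*(s - 1)**2*(s + 1) + 4**s*s*(s - 1)*(s + 1)*log(2) - 4**s*s*(s + 1) + 4*6**s*(s - 1)**2*(s + 1) + s*(s - 1)**2 + 4*s*(s - 1)*(s + 1)*log(2) + 4*s*(s + 1))/(2*6**s*s*(s - 1)**2*(s + 1))
  Re(s) > -1

undo the common scale on t: 2*t on [0, 1/4); log(2*t)/(2*t) on [1/4, 1); 2 on [1, 3/2)
reversing the common scale on t: t on [0, 1/2); log(t)/t on [1/2, 2); 2 on [2, 3)
the shared t-power comes off first: t**2 on [0, 1/2); log(t) on [1/2, 2); 2*t on [2, 3)
treat the 3 regions marked off by 1/6, 2/3 separately and sum
between 0 and 1/6 the integrand is 3*t·t^(s-1)
segment [1/6, 2/3) carries log(3*t)/(3*t); integrate it
piece [2/3, 1): integrate 2 against the kernel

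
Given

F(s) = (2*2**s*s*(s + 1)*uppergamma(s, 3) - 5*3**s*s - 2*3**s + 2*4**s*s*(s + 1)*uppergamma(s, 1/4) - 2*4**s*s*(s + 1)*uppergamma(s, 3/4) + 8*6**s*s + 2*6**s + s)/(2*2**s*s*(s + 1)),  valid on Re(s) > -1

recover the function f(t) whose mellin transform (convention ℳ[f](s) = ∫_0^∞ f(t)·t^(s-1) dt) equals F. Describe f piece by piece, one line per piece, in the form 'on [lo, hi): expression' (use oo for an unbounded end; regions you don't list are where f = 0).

decompose at 1/2, 3/2, 3; ℳ[f](s) sums the 4 pieces' integrals
segment 0 to 1/2 holds t; add its integral
for t in [1/2, 3/2): the term is ∫ exp(-t/2)·t^(s-1)
on [3/2, 3) integrate f = (t + 1) against the kernel
∫ over [3, ∞) of exp(-t)·t^(s-1) joins the sum

on [0, 1/2): t
on [1/2, 3/2): exp(-t/2)
on [3/2, 3): t + 1
on [3, oo): exp(-t)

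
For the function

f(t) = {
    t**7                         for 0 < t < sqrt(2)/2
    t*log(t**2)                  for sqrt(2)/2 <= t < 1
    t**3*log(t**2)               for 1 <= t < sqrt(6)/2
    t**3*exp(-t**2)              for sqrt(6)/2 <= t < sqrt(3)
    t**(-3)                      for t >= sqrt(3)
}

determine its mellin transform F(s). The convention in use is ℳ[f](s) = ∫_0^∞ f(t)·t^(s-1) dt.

undo the power substitution: t**(7/2) on [0, 1/2); sqrt(t)*log(t) on [1/2, 1); t**(3/2)*log(t) on [1, 3/2); …
peel off the shared t-power: t**(5/2) on [0, 1/2); log(t)/sqrt(t) on [1/2, 1); sqrt(t)*log(t) on [1, 3/2); …
peel off the shared t-power: t**2 on [0, 1/2); log(t)/t on [1/2, 1); log(t) on [1, 3/2); …
breakpoints sqrt(2)/2, 1, sqrt(6)/2, sqrt(3): one integral from each of the 5 segments
∫ t**7·t^(s-1) over [0, sqrt(2)/2)
piece [sqrt(2)/2, 1): integrate t*log(t**2) against the kernel
∫ over [1, sqrt(6)/2) of t**3*log(t**2)·t^(s-1) joins the sum
between sqrt(6)/2 and sqrt(3) the integrand is t**3*exp(-t**2)·t^(s-1)
between sqrt(3) and ∞ the integrand is t**(-3)·t^(s-1)

2**(-s/2 - 7/2)*(2**(s/2 + 5/2)*(s - 3)*(s + 3)**2*(s + 7)*(4*s - (s + 3)**2 + 8)*uppergamma(s/2 + 3/2, 3/2) - 2**(s/2 + 5/2)*(s - 3)*(s + 3)**2*(s + 7)*(4*s - (s + 3)**2 + 8)*uppergamma(s/2 + 3/2, 3) + 2**(s/2 + 9/2)*(s - 3)*(s + 3)**2*(s + 7) + 2**(s/2 + 9/2)*(s - 3)*(s + 7)*(4*s - (s + 3)**2 + 8) + 3**(s/2 + 1/2)*(s - 3)*(s + 3)*(s + 7)*(-108*log(2) + 108*log(3))*(4*s - (s + 3)**2 + 8)/9 - 8*3**(s/2 + 7/2)*(s - 3)*(s + 7)*(4*s - (s + 3)**2 + 8)/9 - 8*6**(s/2 + 1/2)*(s + 3)**2*(s + 7)*(4*s - (s + 3)**2 + 8)/9 - 8*(s - 3)*(s + 3)**3*(s + 7)*log(2) - 16*(s - 3)*(s + 3)**2*(s + 7) + 16*(s - 3)*(s + 3)**2*(s + 7)*log(2) + (s - 3)*(s + 3)**2*(4*s - (s + 3)**2 + 8))/((s - 3)*(s + 3)**2*(s + 7)*(4*s - (s + 3)**2 + 8))
  -7 < Re(s) < 3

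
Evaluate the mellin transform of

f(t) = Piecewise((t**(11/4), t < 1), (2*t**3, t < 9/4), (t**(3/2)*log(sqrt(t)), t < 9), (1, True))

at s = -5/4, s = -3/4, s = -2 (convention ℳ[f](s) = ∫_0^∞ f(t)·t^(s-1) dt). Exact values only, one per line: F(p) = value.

reversing the shared t-power: t**(3/4) on [0, 1); 2*t on [1, 9/4); log(sqrt(t))/sqrt(t) on [9/4, 9); …
reversing the power substitution: t**(3/2) on [0, 1); 2*t**2 on [1, 3/2); log(t)/t on [3/2, 3); …
treat the 4 regions marked off by 1, 9/4, 9 separately and sum
on [0, 1): add ∫ t**(11/4)·t^(s-1) dt
between 1 and 9/4 the integrand is 2*t**3·t^(s-1)
on [9/4, 9) integrate f = t**(3/2)*log(sqrt(t)) against the kernel
between 9 and ∞ the integrand is 1·t^(s-1)

F(-5/4) = -1076*sqrt(3)/135 - 10/21 + log(2**(2*sqrt(6))*3**(-2*sqrt(6) + 4*sqrt(3))) + 83*sqrt(6)/14
F(-3/4) = -68*sqrt(3)/27 - 7/18 + log(2**(sqrt(6))*3**(-sqrt(6) + 4*sqrt(3))) + 35*sqrt(6)/12
F(-2) = log(6**(2/3)/4) + 365/81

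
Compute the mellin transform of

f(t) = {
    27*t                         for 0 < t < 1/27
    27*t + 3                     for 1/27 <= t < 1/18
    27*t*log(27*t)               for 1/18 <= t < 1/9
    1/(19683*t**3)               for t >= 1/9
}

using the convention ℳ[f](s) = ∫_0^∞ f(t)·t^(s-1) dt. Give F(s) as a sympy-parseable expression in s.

invert the common scale on t to get 9*t on [0, 1/9); 9*t + 3 on [1/9, 1/6); 9*t*log(9*t) on [1/6, 1/3); …
reversing the common scale on t: 3*t on [0, 1/3); 3*t + 3 on [1/3, 1/2); 3*t*log(3*t) on [1/2, 1); …
peel off the common scale on t: t on [0, 1); t + 3 on [1, 3/2); t*log(t) on [3/2, 3); …
cuts at 1/27, 1/18, 1/9: linearity sums the 4 kernel integrals
∫ over [0, 1/27) of 27*t·t^(s-1) joins the sum
∫ (27*t + 3)·t^(s-1) over [1/27, 1/18)
segment 1/18 to 1/9 holds 27*t*log(27*t); add its integral
segment 1/9 to ∞ holds 1/(19683*t**3); add its integral

(-162*2**s*s*(s - 3)*(s**2 + 2*s + 1) - 162*2**s*(s - 3)*(s**2 + 2*s + 1) - 81*3**s*s**2*(s - 3)*(s + 1)*log(3) + 81*3**s*s**2*(s - 3)*(s + 1)*log(2) - 81*3**s*s*(s - 3)*(s + 1)*log(3) + 81*3**s*s*(s - 3)*(s + 1)*log(2) + 81*3**s*s*(s - 3)*(s + 1) + 243*3**s*s*(s - 3)*(s**2 + 2*s + 1) + 162*3**s*(s - 3)*(s**2 + 2*s + 1) + 162*6**s*s**2*(s - 3)*(s + 1)*log(3) - 162*6**s*s*(s - 3)*(s + 1) + 162*6**s*s*(s - 3)*(s + 1)*log(3) - 2*6**s*s*(s + 1)*(s**2 + 2*s + 1))/(54*54**s*s*(s - 3)*(s + 1)*(s**2 + 2*s + 1))
  -1 < Re(s) < 3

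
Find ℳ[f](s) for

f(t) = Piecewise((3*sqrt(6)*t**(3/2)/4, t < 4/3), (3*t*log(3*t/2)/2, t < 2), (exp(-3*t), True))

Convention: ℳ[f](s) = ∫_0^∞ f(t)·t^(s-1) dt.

remove the common scale on t first: t**(3/2) on [0, 2); t*log(t) on [2, 3); exp(-2*t) on [3, ∞)
breakpoints 4/3, 2: one integral from each of the 3 segments
segment [0, 4/3) carries 3*sqrt(6)*t**(3/2)/4; integrate it
[4/3, 2) adds the kernel integral of 3*t*log(3*t/2)/2
between 2 and ∞ the integrand is exp(-3*t)·t^(s-1)

(-12**s*s*(2*s + 3)*log(4) - 12**s*(2*s + 3)*log(4) + 12**s*(4*s + 6) + 12**s*sqrt(2)*(4*s**2 + 8*s + 4) + 3*18**s*s*(2*s + 3)*log(3) + 18**s*(-6*s - 9) + 3*18**s*(2*s + 3)*log(3) + 3**s*(2*s + 3)*(s**2 + 2*s + 1)*uppergamma(s, 6))/(9**s*(2*s + 3)*(s**2 + 2*s + 1))
  Re(s) > -3/2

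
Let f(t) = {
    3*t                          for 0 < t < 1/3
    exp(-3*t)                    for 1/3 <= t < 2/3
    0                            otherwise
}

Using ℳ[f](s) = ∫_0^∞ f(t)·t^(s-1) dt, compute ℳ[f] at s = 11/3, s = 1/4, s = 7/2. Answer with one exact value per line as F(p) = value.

reversing the common scale on t: t on [0, 1); exp(-t) on [1, 2)
decompose at 1/3; ℳ[f](s) sums the 2 pieces' integrals
on [0, 1/3) integrate f = 3*t against the kernel
piece [1/3, 2/3): integrate exp(-3*t) against the kernel

F(11/3) = 3**(1/3)*(-14*uppergamma(11/3, 2) + 3 + 14*uppergamma(11/3, 1))/1134
F(1/4) = 3**(3/4)*(-5*uppergamma(1/4, 2) + 5*uppergamma(1/4, 1) + 4)/15
F(7/2) = sqrt(3)*(-918*sqrt(2) + (-135*sqrt(pi)*erfc(sqrt(2)) + 16 + 135*sqrt(pi)*erfc(1))*exp(2) + 522*E)*exp(-2)/5832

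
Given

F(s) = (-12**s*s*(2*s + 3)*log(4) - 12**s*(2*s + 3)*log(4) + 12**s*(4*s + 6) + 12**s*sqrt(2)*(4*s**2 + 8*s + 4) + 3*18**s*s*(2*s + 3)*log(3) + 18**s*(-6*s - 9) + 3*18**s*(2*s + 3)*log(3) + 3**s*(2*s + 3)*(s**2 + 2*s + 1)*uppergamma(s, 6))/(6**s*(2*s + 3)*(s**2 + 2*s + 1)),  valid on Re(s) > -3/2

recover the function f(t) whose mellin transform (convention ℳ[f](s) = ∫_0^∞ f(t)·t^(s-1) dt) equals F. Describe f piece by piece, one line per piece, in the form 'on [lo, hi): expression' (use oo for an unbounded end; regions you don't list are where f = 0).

on [0, 2): t**(3/2)
on [2, 3): t*log(t)
on [3, oo): exp(-2*t)

slice at 2, 3, transform all 3 pieces, and sum them
on [0, 2): add ∫ t**(3/2)·t^(s-1) dt
for t in [2, 3): the term is ∫ t*log(t)·t^(s-1)
on [3, ∞) integrate f = exp(-2*t) against the kernel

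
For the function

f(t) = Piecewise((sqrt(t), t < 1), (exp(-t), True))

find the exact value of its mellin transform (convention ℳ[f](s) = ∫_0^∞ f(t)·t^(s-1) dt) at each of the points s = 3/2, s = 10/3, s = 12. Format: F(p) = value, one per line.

F(3/2) = sqrt(pi)*erfc(1)/2 + exp(-1) + 1/2
F(10/3) = 6/23 + uppergamma(10/3, 1)
F(12) = 2/25 + 108505112*exp(-1)

summing 2 kernel integrals split by 1 yields ℳ[f](s)
the [0, 1) slice contributes ∫ sqrt(t)·t^(s-1) dt
for t in [1, ∞): the term is ∫ exp(-t)·t^(s-1)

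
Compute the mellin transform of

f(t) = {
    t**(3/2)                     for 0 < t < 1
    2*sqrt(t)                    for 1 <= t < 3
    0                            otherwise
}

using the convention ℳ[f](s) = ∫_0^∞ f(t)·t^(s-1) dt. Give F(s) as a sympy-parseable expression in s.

treat the 2 regions marked off by 1 separately and sum
∫ over [0, 1) of t**(3/2)·t^(s-1) joins the sum
between 1 and 3 the integrand is 2*sqrt(t)·t^(s-1)

(4*sqrt(3)*3**s*(2*s + 3) - 4*s - 10)/((2*s + 1)*(2*s + 3))
  Re(s) > -3/2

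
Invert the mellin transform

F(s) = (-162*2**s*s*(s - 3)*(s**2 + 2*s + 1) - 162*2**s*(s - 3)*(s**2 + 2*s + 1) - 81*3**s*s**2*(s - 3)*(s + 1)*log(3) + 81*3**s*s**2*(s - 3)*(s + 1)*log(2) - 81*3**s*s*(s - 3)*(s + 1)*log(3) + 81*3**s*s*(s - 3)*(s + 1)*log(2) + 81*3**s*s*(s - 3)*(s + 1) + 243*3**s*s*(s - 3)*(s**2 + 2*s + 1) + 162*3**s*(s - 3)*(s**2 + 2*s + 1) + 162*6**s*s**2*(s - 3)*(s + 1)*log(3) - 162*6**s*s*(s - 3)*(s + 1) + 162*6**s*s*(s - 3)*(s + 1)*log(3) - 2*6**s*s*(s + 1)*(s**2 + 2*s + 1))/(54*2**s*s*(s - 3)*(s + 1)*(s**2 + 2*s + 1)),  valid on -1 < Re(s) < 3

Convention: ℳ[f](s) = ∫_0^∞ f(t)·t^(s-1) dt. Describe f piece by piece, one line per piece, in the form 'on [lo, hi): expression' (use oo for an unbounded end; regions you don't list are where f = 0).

on [0, 1): t
on [1, 3/2): t + 3
on [3/2, 3): t*log(t)
on [3, oo): t**(-3)

breakpoints 1, 3/2, 3: one integral from each of the 4 segments
on [0, 1) integrate f = t against the kernel
[1, 3/2) adds the kernel integral of (t + 3)
[3/2, 3) adds the kernel integral of t*log(t)
segment 3 to ∞ holds t**(-3); add its integral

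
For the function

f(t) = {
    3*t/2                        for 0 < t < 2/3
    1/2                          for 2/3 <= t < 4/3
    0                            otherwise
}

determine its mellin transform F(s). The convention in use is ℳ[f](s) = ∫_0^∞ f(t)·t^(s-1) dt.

undo the common scale on t: t on [0, 1); 1/2 on [1, 2)
breakpoints 2/3: one integral from each of the 2 segments
∫ 3*t/2·t^(s-1) over [0, 2/3)
segment [2/3, 4/3) carries 1/2; integrate it

(2**s*(s + 1) + s - 1)/(2*(3/2)**s*s*(s + 1))
  Re(s) > -1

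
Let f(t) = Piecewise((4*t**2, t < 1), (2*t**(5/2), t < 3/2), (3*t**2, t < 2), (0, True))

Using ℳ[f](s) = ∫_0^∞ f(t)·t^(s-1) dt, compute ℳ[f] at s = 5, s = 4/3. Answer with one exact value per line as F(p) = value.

treat the 3 regions marked off by 1, 3/2 separately and sum
for t in [0, 1): the term is ∫ 4*t**2·t^(s-1)
on [1, 3/2): add ∫ 2*t**(5/2)·t^(s-1) dt
between 3/2 and 2 the integrand is 3*t**2·t^(s-1)

F(5) = 729*sqrt(6)/320 + 642961/13440
F(4/3) = -243*2**(2/3)*3**(1/3)/160 + 78/115 + 81*2**(1/6)*3**(5/6)/92 + 36*2**(1/3)/5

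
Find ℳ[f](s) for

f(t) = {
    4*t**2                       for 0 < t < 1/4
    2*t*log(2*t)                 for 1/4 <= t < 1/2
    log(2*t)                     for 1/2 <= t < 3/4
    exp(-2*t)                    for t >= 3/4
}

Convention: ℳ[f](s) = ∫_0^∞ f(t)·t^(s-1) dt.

invert the common scale on t to get t**2 on [0, 1/2); t*log(t) on [1/2, 1); log(t) on [1, 3/2); …
integrate the 4 segments split at 1/4, 1/2, 3/4, then add the results
segment [0, 1/4) carries 4*t**2; integrate it
between 1/4 and 1/2 the integrand is 2*t*log(2*t)·t^(s-1)
on [1/2, 3/4) integrate f = log(2*t) against the kernel
over [3/4, ∞), the kernel integral of exp(-2*t) enters the sum

(4*2**s*s**2*(s + 2)*(s**2 + 2*s + 1)*uppergamma(s, 3/2) - 4*2**s*s**2*(s + 2) + 4*2**s*(s + 2)*(s**2 + 2*s + 1) + 3**s*s*(s + 2)*(-4*log(2) + 4*log(3))*(s**2 + 2*s + 1) - 4*3**s*(s + 2)*(s**2 + 2*s + 1) + s**3*(s + 2)*log(4) + s**2*(s + 2)*log(4) + 2*s**2*(s + 2) + s**2*(s**2 + 2*s + 1))/(4*2**(2*s)*s**2*(s + 2)*(s**2 + 2*s + 1))
  Re(s) > -2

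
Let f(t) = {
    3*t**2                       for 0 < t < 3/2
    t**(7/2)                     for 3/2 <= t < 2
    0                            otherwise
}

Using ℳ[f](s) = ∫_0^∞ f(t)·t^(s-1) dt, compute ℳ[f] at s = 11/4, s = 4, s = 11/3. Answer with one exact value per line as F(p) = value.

F(11/4) = 2**(1/4)*(-13851*sqrt(2)*3**(1/4) + 24300*3**(3/4) + 155648)/15200
F(4) = -729*sqrt(6)/640 + 729/128 + 256*sqrt(2)/15
F(11/3) = -6561*2**(5/6)*3**(1/6)/5504 + 2187*2**(1/3)*3**(2/3)/1088 + 768*2**(1/6)/43

the 2 pieces separated at 3/2 each add one integral
∫ over [0, 3/2) of 3*t**2·t^(s-1) joins the sum
on [3/2, 2): add ∫ t**(7/2)·t^(s-1) dt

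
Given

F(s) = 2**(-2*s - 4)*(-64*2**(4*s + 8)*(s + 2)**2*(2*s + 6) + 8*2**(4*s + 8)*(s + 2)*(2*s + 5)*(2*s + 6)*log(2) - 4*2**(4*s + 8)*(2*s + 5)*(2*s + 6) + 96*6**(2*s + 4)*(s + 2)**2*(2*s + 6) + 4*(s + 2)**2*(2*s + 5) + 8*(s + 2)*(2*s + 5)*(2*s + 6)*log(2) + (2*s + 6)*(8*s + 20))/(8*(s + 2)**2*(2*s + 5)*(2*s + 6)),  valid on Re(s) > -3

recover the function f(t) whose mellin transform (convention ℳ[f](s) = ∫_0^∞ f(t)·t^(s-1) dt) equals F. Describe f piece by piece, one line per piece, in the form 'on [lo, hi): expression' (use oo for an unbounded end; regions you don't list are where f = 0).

invert the shared t-power to get t on [0, 1/4); log(sqrt(t)) on [1/4, 4); 2*sqrt(t) on [4, 9)
invert the power substitution to get t**2 on [0, 1/2); log(t) on [1/2, 2); 2*t on [2, 3)
split f at 1/4, 4: ℳ[f](s) collects 3 kernel integrals
segment [0, 1/4) carries t**3; integrate it
the [1/4, 4) slice contributes ∫ t**2*log(sqrt(t))·t^(s-1) dt
between 4 and 9 the integrand is 2*t**(5/2)·t^(s-1)

on [0, 1/4): t**3
on [1/4, 4): t**2*log(sqrt(t))
on [4, 9): 2*t**(5/2)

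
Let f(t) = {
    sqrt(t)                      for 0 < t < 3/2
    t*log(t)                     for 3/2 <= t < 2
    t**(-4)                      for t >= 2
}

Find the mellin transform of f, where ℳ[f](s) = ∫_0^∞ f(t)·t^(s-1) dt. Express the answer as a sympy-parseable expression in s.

along the cuts 3/2, 2, ℳ[f](s) splits into 3 integrals
[0, 3/2) adds the kernel integral of sqrt(t)
piece [3/2, 2): integrate t*log(t) against the kernel
[2, ∞) adds the kernel integral of t**(-4)

(-32*2**(2*s)*(s - 4)*(2*s + 1) + 3**s*s*(s - 4)*(2*s + 1)*(-24*log(3) + 24*log(2)) + 3**s*(s - 4)*(2*s + 1)*(-24*log(3) + 24*log(2)) + 24*3**s*(s - 4)*(2*s + 1) + 16*3**s*sqrt(6)*(s - 4)*(s**2 + 2*s + 1) + 32*4**s*s*(s - 4)*(2*s + 1)*log(2) + 32*4**s*(s - 4)*(2*s + 1)*log(2) - 4**s*(2*s + 1)*(s**2 + 2*s + 1))/(16*2**s*(s - 4)*(2*s + 1)*(s**2 + 2*s + 1))
  -1/2 < Re(s) < 4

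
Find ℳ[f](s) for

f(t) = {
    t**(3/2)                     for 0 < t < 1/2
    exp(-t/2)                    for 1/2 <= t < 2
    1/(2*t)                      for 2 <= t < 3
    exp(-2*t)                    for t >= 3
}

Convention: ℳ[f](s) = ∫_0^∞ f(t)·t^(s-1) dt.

(12*24**s*(s - 1)*(2*s + 3)*uppergamma(s, 1/4) - 12*24**s*(s - 1)*(2*s + 3)*uppergamma(s, 1) - 3*24**s*(2*s + 3) + 2*36**s*(2*s + 3) + 12*6**s*(s - 1)*(2*s + 3)*uppergamma(s, 6) + 6*sqrt(2)*6**s*(s - 1))/(12*12**s*(s - 1)*(2*s + 3))
  Re(s) > -3/2

the 4 pieces separated at 1/2, 2, 3 each add one integral
segment 0 to 1/2 holds t**(3/2); add its integral
for t in [1/2, 2): the term is ∫ exp(-t/2)·t^(s-1)
segment [2, 3) carries 1/(2*t); integrate it
segment [3, ∞) carries exp(-2*t); integrate it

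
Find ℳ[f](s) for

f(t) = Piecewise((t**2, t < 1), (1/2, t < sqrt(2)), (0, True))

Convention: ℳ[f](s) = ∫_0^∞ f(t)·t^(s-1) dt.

undo the power substitution: t on [0, 1); 1/2 on [1, 2)
slice at 1, transform all 2 pieces, and sum them
piece [0, 1): integrate t**2 against the kernel
the [1, sqrt(2)) slice contributes ∫ 1/2·t^(s-1) dt

(2**(s/2)*(s + 2) + s - 2)/(2*s*(s + 2))
  Re(s) > -2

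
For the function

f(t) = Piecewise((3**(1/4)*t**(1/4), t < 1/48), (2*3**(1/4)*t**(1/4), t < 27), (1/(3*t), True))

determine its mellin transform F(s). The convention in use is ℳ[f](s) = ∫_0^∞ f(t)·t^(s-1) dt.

(-1296**s*(4*s + 1) + 1944*6**(4*s)*(s - 1) - 162*s + 162)/(81*48**s*(s - 1)*(4*s + 1))
  -1/4 < Re(s) < 1

remove the common scale on t first: t**(1/4) on [0, 1/16); 2*t**(1/4) on [1/16, 81); 1/t on [81, ∞)
strip the power substitution: sqrt(t) on [0, 1/4); 2*sqrt(t) on [1/4, 9); t**(-2) on [9, ∞)
peel off the power substitution: t on [0, 1/2); 2*t on [1/2, 3); t**(-4) on [3, ∞)
treat the 3 regions marked off by 1/48, 27 separately and sum
the [0, 1/48) slice contributes ∫ 3**(1/4)*t**(1/4)·t^(s-1) dt
∫ over [1/48, 27) of 2*3**(1/4)*t**(1/4)·t^(s-1) joins the sum
piece [27, ∞): integrate 1/(3*t) against the kernel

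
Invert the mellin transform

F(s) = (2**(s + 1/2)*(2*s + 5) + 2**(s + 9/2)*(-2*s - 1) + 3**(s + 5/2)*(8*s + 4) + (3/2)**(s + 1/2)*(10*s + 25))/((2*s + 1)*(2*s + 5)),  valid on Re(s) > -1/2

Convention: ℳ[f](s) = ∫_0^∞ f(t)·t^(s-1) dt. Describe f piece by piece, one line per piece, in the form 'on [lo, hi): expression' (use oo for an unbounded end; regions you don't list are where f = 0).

split f at 3/2, 2: ℳ[f](s) collects 3 kernel integrals
between 0 and 3/2 the integrand is 3*sqrt(t)·t^(s-1)
between 3/2 and 2 the integrand is sqrt(t)/2·t^(s-1)
between 2 and 3 the integrand is 2*t**(5/2)·t^(s-1)

on [0, 3/2): 3*sqrt(t)
on [3/2, 2): sqrt(t)/2
on [2, 3): 2*t**(5/2)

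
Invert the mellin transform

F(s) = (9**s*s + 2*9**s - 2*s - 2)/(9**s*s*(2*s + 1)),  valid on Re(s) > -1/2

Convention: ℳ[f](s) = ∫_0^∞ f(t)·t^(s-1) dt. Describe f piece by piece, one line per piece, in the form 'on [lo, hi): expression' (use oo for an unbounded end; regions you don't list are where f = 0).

invert the power substitution to get 3*t/2 on [0, 1/3); 2 - 3*t/2 on [1/3, 1)
undo the common scale on t: t on [0, 1/2); 2 - t on [1/2, 3/2)
cuts at 1/9: linearity sums the 2 kernel integrals
for t in [0, 1/9): the term is ∫ 3*sqrt(t)/2·t^(s-1)
on [1/9, 1) integrate f = (2 - 3*sqrt(t)/2) against the kernel

on [0, 1/9): 3*sqrt(t)/2
on [1/9, 1): 2 - 3*sqrt(t)/2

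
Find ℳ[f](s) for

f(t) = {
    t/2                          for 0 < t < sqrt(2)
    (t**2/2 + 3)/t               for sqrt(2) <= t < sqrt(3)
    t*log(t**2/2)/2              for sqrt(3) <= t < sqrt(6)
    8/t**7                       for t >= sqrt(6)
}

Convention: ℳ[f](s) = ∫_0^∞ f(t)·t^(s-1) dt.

(-81*2**(s/2 - 1/2)*(s/2 - 7/2)*(s - 1)*(s + (s - 1)**2/4) - 162*2**(s/2 - 1/2)*(s/2 - 7/2)*(s + (s - 1)**2/4) - 81*3**(s/2 - 1/2)*(s/2 - 7/2)*(s/2 + 1/2)*(s - 1)**2*log(3)/4 + 81*3**(s/2 - 1/2)*(s/2 - 7/2)*(s/2 + 1/2)*(s - 1)**2*log(2)/4 - 81*3**(s/2 - 1/2)*(s/2 - 7/2)*(s/2 + 1/2)*(s - 1)*log(3)/2 + 81*3**(s/2 - 1/2)*(s/2 - 7/2)*(s/2 + 1/2)*(s - 1)*log(2)/2 + 81*3**(s/2 - 1/2)*(s/2 - 7/2)*(s/2 + 1/2)*(s - 1)/2 + 243*3**(s/2 - 1/2)*(s/2 - 7/2)*(s - 1)*(s + (s - 1)**2/4)/2 + 162*3**(s/2 - 1/2)*(s/2 - 7/2)*(s + (s - 1)**2/4) + 81*6**(s/2 - 1/2)*(s/2 - 7/2)*(s/2 + 1/2)*(s - 1)**2*log(3)/2 - 81*6**(s/2 - 1/2)*(s/2 - 7/2)*(s/2 + 1/2)*(s - 1) + 81*6**(s/2 - 1/2)*(s/2 - 7/2)*(s/2 + 1/2)*(s - 1)*log(3) - 6**(s/2 - 1/2)*(s/2 + 1/2)*(s - 1)*(s + (s - 1)**2/4))/(54*(s/2 - 7/2)*(s/2 + 1/2)*(s - 1)*(s + (s - 1)**2/4))
  -1 < Re(s) < 7

invert the shared t-power to get t**2/2 on [0, sqrt(2)); t**2/2 + 3 on [sqrt(2), sqrt(3)); t**2*log(t**2/2)/2 on [sqrt(3), sqrt(6)); …
undo the power substitution: t/2 on [0, 2); t/2 + 3 on [2, 3); t*log(t/2)/2 on [3, 6); …
reversing the common scale on t: t on [0, 1); t + 3 on [1, 3/2); t*log(t) on [3/2, 3); …
f breaks at sqrt(2), sqrt(3), sqrt(6) into 4 integrals to sum
[0, sqrt(2)) adds the kernel integral of t/2
∫ over [sqrt(2), sqrt(3)) of (t**2/2 + 3)/t·t^(s-1) joins the sum
between sqrt(3) and sqrt(6) the integrand is t*log(t**2/2)/2·t^(s-1)
∫ 8/t**7·t^(s-1) over [sqrt(6), ∞)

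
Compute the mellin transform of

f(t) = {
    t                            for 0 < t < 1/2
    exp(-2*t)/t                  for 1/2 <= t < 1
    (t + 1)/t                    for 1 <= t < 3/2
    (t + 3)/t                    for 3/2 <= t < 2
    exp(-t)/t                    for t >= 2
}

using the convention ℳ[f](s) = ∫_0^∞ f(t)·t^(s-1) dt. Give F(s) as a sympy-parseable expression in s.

remove the shared t-power first: t**2 on [0, 1/2); exp(-2*t) on [1/2, 1); t + 1 on [1, 3/2); …
slice at 1/2, 1, 3/2, 2, transform all 5 pieces, and sum them
between 0 and 1/2 the integrand is t·t^(s-1)
∫ over [1/2, 1) of exp(-2*t)/t·t^(s-1) joins the sum
∫ over [1, 3/2) of (t + 1)/t·t^(s-1) joins the sum
on [3/2, 2) integrate f = (t + 3)/t against the kernel
on [2, ∞): add ∫ exp(-t)/t·t^(s-1) dt

(6*2**s*s*(s - 1)*(s + 1)*uppergamma(s - 1, 2) - 12*2**s*(s - 1)*(s + 1) - 6*2**s*(s + 1) - 8*3**s*(s - 1)*(s + 1) - 8*3**s*(s + 1) + 15*4**s*(s - 1)*(s + 1) + 9*4**s*(s + 1) + 12*s*(s - 1)*(s + 1)*uppergamma(s - 1, 1) - 12*s*(s - 1)*(s + 1)*uppergamma(s - 1, 2) + 3*s*(s - 1))/(6*2**s*s*(s - 1)*(s + 1))
  Re(s) > -1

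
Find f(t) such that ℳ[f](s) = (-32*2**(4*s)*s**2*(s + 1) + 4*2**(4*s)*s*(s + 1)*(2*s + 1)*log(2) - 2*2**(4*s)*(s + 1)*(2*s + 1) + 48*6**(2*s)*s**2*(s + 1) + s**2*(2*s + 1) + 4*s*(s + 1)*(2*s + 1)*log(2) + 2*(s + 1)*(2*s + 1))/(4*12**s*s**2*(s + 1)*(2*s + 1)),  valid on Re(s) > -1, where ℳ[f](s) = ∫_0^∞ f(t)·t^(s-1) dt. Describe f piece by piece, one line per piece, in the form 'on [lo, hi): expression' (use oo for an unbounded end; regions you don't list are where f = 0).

back out the common scale on t: t on [0, 1/4); log(sqrt(t)) on [1/4, 4); 2*sqrt(t) on [4, 9)
undo the power substitution: t**2 on [0, 1/2); log(t) on [1/2, 2); 2*t on [2, 3)
breakpoints 1/12, 4/3: one integral from each of the 3 segments
piece [0, 1/12): integrate 3*t against the kernel
for t in [1/12, 4/3): the term is ∫ log(sqrt(3)*sqrt(t))·t^(s-1)
[4/3, 3) adds the kernel integral of 2*sqrt(3)*sqrt(t)

on [0, 1/12): 3*t
on [1/12, 4/3): log(sqrt(3)*sqrt(t))
on [4/3, 3): 2*sqrt(3)*sqrt(t)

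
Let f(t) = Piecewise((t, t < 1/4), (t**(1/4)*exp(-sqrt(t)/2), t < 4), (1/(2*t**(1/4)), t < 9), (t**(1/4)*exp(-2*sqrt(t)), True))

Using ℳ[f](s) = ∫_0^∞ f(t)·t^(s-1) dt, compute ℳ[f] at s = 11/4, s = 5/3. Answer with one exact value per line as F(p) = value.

back out the power substitution: t**2 on [0, 1/2); sqrt(t)*exp(-t/2) on [1/2, 2); 1/(2*sqrt(t)) on [2, 3); …
back out the shared t-power: t**(3/2) on [0, 1/2); exp(-t/2) on [1/2, 2); 1/(2*t) on [2, 3); …
treat the 4 regions marked off by 1/4, 4, 9 separately and sum
[0, 1/4) adds the kernel integral of t
segment [1/4, 4) carries t**(1/4)*exp(-sqrt(t)/2); integrate it
∫ 1/(2*t**(1/4))·t^(s-1) over [4, 9)
on [9, ∞) integrate f = t**(1/4)*exp(-2*sqrt(t)) against the kernel

F(11/4) = -41728*exp(-1) + sqrt(2)/960 + 2697*exp(-6)/4 + 211/5 + 157781*exp(-1/4)/8
F(5/3) = -16*2**(5/6)*uppergamma(23/6, 1) - 24*2**(5/6)/17 + 3*2**(2/3)/512 + 2**(1/6)*uppergamma(23/6, 6)/8 + 54*3**(5/6)/17 + 16*2**(5/6)*uppergamma(23/6, 1/4)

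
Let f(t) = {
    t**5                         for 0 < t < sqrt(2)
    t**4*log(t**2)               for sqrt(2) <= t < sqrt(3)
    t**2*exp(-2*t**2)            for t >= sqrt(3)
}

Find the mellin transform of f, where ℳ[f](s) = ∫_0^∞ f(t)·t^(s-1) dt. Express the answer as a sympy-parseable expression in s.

6**(-s/2 - 1)*(-2*12**(s/2 + 1)*(s/2 + 1)*(s + 5)*log(2) - 2*12**(s/2 + 1)*(s + 5)*log(2) + 2*12**(s/2 + 1)*(s + 5) + 4*12**(s/2 + 1)*sqrt(2)*(s + (s/2 + 1)**2 + 3) + 3*18**(s/2 + 1)*(s/2 + 1)*(s + 5)*log(3) - 3*18**(s/2 + 1)*(s + 5) + 3*18**(s/2 + 1)*(s + 5)*log(3) + 3**(s/2 + 1)*(s + 5)*(s + (s/2 + 1)**2 + 3)*uppergamma(s/2 + 1, 6))/(2*(s + 5)*(s + (s/2 + 1)**2 + 3))
  Re(s) > -5

remove the power substitution first: t**(5/2) on [0, 2); t**2*log(t) on [2, 3); t*exp(-2*t) on [3, ∞)
strip the shared t-power: t**2 on [0, 2); t**(3/2)*log(t) on [2, 3); sqrt(t)*exp(-2*t) on [3, ∞)
undo the shared t-power: t**(3/2) on [0, 2); t*log(t) on [2, 3); exp(-2*t) on [3, ∞)
slice at sqrt(2), sqrt(3), transform all 3 pieces, and sum them
∫ over [0, sqrt(2)) of t**5·t^(s-1) joins the sum
piece [sqrt(2), sqrt(3)): integrate t**4*log(t**2) against the kernel
∫ over [sqrt(3), ∞) of t**2*exp(-2*t**2)·t^(s-1) joins the sum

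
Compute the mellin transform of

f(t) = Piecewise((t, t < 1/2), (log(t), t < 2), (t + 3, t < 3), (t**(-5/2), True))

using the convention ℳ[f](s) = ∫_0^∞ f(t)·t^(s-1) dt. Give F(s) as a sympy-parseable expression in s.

summing 4 kernel integrals split by 1/2, 2, 3 yields ℳ[f](s)
segment 0 to 1/2 holds t; add its integral
∫ log(t)·t^(s-1) over [1/2, 2)
for t in [2, 3): the term is ∫ (t + 3)·t^(s-1)
over [3, ∞), the kernel integral of t**(-5/2) enters the sum

(-270*2**(2*s)*s**2*(2*s - 5) + 54*2**(2*s)*s*(s + 1)*(2*s - 5)*log(2) - 162*2**(2*s)*s*(2*s - 5) - 54*2**(2*s)*(s + 1)*(2*s - 5) - 4*sqrt(3)*6**s*s**2*(s + 1) + 324*6**s*s**2*(2*s - 5) + 162*6**s*s*(2*s - 5) + 27*s**2*(2*s - 5) + 54*s*(s + 1)*(2*s - 5)*log(2) + (2*s - 5)*(54*s + 54))/(54*2**s*s**2*(s + 1)*(2*s - 5))
  -1 < Re(s) < 5/2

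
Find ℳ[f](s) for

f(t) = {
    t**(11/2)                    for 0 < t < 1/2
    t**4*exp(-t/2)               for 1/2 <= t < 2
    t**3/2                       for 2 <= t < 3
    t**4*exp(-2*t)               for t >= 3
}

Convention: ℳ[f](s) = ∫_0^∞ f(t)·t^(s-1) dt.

(16*24**s*(s + 3)*(2*s + 11)*uppergamma(s + 4, 1/4) - 16*24**s*(s + 3)*(2*s + 11)*uppergamma(s + 4, 1) - 4*24**s*(2*s + 11) + 27*6**(2*s)*(2*s + 11)/2 + 6**s*(s + 3)*(2*s + 11)*uppergamma(s + 4, 6)/16 + sqrt(2)*6**s*(s + 3)/32)/(12**s*(s + 3)*(2*s + 11))
  Re(s) > -11/2

strip the shared t-power: t**(7/2) on [0, 1/2); t**2*exp(-t/2) on [1/2, 2); t/2 on [2, 3); …
remove the shared t-power first: t**(3/2) on [0, 1/2); exp(-t/2) on [1/2, 2); 1/(2*t) on [2, 3); …
slice at 1/2, 2, 3, transform all 4 pieces, and sum them
∫ t**(11/2)·t^(s-1) over [0, 1/2)
over [1/2, 2), the kernel integral of t**4*exp(-t/2) enters the sum
on [2, 3): add ∫ t**3/2·t^(s-1) dt
on [3, ∞) integrate f = t**4*exp(-2*t) against the kernel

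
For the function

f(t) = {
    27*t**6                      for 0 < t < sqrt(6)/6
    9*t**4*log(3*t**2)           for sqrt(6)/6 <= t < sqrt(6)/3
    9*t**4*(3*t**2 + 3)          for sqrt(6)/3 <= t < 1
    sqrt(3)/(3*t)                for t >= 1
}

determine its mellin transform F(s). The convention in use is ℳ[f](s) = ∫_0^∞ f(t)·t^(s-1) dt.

invert the power substitution to get 27*t**3 on [0, 1/6); 9*t**2*log(3*t) on [1/6, 2/3); 9*t**2*(3*t + 3) on [2/3, 1); …
back out the common scale on t: t**3 on [0, 1/2); t**2*log(t) on [1/2, 2); t**2*(t + 3) on [2, 3); …
back out the shared t-power: t on [0, 1/2); log(t) on [1/2, 2); t + 3 on [2, 3); …
the 4 pieces separated at sqrt(6)/6, sqrt(6)/3, 1 each add one integral
∫ 27*t**6·t^(s-1) over [0, sqrt(6)/6)
for t in [sqrt(6)/6, sqrt(6)/3): the term is ∫ 9*t**4*log(3*t**2)·t^(s-1)
for t in [sqrt(6)/3, 1): the term is ∫ 9*t**4*(3*t**2 + 3)·t^(s-1)
on [1, ∞) integrate f = sqrt(3)/(3*t) against the kernel

(sqrt(3)/3)**s*(480*2**s*(1 - s)*(s + 4)**2 + 96*2**s*(s - 1)*(s + 4)*(s + 6)*log(2) - 576*2**s*(s - 1)*(s + 4) - 192*2**s*(s - 1)*(s + 6) + 1296*6**(s/2)*(s - 1)*(s + 4)**2 + 1296*6**(s/2)*(s - 1)*(s + 4) - 8*sqrt(3)*6**(s/2)*(s + 4)**2*(s + 6) + 3*(s - 1)*(s + 4)**2 + 6*(s - 1)*(s + 4)*(s + 6)*log(2) + 12*(s - 1)*(s + 6))/(24*2**(s/2)*(s - 1)*(s + 4)**2*(s + 6))
  -6 < Re(s) < 1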